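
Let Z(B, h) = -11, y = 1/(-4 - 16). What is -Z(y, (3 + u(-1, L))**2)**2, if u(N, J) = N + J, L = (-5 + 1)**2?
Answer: -121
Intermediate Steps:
y = -1/20 (y = 1/(-20) = -1/20 ≈ -0.050000)
L = 16 (L = (-4)**2 = 16)
u(N, J) = J + N
-Z(y, (3 + u(-1, L))**2)**2 = -1*(-11)**2 = -1*121 = -121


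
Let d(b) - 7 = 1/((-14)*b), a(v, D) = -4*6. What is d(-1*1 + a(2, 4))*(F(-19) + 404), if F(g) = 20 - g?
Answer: 1085793/350 ≈ 3102.3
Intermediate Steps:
a(v, D) = -24
d(b) = 7 - 1/(14*b) (d(b) = 7 + 1/((-14)*b) = 7 - 1/(14*b))
d(-1*1 + a(2, 4))*(F(-19) + 404) = (7 - 1/(14*(-1*1 - 24)))*((20 - 1*(-19)) + 404) = (7 - 1/(14*(-1 - 24)))*((20 + 19) + 404) = (7 - 1/14/(-25))*(39 + 404) = (7 - 1/14*(-1/25))*443 = (7 + 1/350)*443 = (2451/350)*443 = 1085793/350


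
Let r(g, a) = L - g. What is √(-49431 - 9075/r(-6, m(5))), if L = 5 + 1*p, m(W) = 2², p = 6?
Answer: 3*I*√1604426/17 ≈ 223.53*I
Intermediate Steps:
m(W) = 4
L = 11 (L = 5 + 1*6 = 5 + 6 = 11)
r(g, a) = 11 - g
√(-49431 - 9075/r(-6, m(5))) = √(-49431 - 9075/(11 - 1*(-6))) = √(-49431 - 9075/(11 + 6)) = √(-49431 - 9075/17) = √(-849402/17) = 3*I*√1604426/17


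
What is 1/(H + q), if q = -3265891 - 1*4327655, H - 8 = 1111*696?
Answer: -1/6820282 ≈ -1.4662e-7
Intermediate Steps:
H = 773264 (H = 8 + 1111*696 = 8 + 773256 = 773264)
q = -7593546 (q = -3265891 - 4327655 = -7593546)
1/(H + q) = 1/(773264 - 7593546) = 1/(-6820282) = -1/6820282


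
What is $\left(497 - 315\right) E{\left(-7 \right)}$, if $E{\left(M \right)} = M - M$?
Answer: $0$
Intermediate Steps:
$E{\left(M \right)} = 0$
$\left(497 - 315\right) E{\left(-7 \right)} = \left(497 - 315\right) 0 = 182 \cdot 0 = 0$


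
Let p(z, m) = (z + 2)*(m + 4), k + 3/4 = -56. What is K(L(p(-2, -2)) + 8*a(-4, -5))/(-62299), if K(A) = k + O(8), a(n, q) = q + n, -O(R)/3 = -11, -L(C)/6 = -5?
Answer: 95/249196 ≈ 0.00038123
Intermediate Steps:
k = -227/4 (k = -3/4 - 56 = -227/4 ≈ -56.750)
p(z, m) = (2 + z)*(4 + m)
L(C) = 30 (L(C) = -6*(-5) = 30)
O(R) = 33 (O(R) = -3*(-11) = 33)
a(n, q) = n + q
K(A) = -95/4 (K(A) = -227/4 + 33 = -95/4)
K(L(p(-2, -2)) + 8*a(-4, -5))/(-62299) = -95/4/(-62299) = -95/4*(-1/62299) = 95/249196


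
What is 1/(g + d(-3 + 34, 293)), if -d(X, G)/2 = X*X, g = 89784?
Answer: 1/87862 ≈ 1.1381e-5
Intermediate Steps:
d(X, G) = -2*X² (d(X, G) = -2*X*X = -2*X²)
1/(g + d(-3 + 34, 293)) = 1/(89784 - 2*(-3 + 34)²) = 1/(89784 - 2*31²) = 1/(89784 - 2*961) = 1/(89784 - 1922) = 1/87862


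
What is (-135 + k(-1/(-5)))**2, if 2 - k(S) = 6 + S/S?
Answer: 19600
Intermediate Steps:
k(S) = -5 (k(S) = 2 - (6 + S/S) = 2 - (6 + 1) = 2 - 1*7 = 2 - 7 = -5)
(-135 + k(-1/(-5)))**2 = (-135 - 5)**2 = (-140)**2 = 19600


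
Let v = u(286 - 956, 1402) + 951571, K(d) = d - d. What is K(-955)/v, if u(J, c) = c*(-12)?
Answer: 0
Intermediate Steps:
K(d) = 0
u(J, c) = -12*c
v = 934747 (v = -12*1402 + 951571 = -16824 + 951571 = 934747)
K(-955)/v = 0/934747 = 0*(1/934747) = 0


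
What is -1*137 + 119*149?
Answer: 17594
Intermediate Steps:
-1*137 + 119*149 = -137 + 17731 = 17594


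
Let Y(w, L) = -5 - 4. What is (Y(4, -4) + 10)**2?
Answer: 1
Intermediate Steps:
Y(w, L) = -9
(Y(4, -4) + 10)**2 = (-9 + 10)**2 = 1**2 = 1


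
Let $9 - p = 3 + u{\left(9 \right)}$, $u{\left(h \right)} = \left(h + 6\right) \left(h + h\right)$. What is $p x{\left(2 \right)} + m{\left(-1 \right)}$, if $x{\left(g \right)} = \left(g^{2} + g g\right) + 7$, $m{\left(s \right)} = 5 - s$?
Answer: $-3954$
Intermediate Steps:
$u{\left(h \right)} = 2 h \left(6 + h\right)$ ($u{\left(h \right)} = \left(6 + h\right) 2 h = 2 h \left(6 + h\right)$)
$p = -264$ ($p = 9 - \left(3 + 2 \cdot 9 \left(6 + 9\right)\right) = 9 - \left(3 + 2 \cdot 9 \cdot 15\right) = 9 - \left(3 + 270\right) = 9 - 273 = -264$)
$x{\left(g \right)} = 7 + 2 g^{2}$ ($x{\left(g \right)} = \left(g^{2} + g^{2}\right) + 7 = 2 g^{2} + 7 = 7 + 2 g^{2}$)
$p x{\left(2 \right)} + m{\left(-1 \right)} = - 264 \left(7 + 2 \cdot 2^{2}\right) + \left(5 - -1\right) = - 264 \left(7 + 2 \cdot 4\right) + \left(5 + 1\right) = - 264 \left(7 + 8\right) + 6 = \left(-264\right) 15 + 6 = -3960 + 6 = -3954$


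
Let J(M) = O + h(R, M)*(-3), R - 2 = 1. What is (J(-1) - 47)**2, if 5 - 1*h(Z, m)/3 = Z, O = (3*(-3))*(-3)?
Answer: 1444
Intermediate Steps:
R = 3 (R = 2 + 1 = 3)
O = 27 (O = -9*(-3) = 27)
h(Z, m) = 15 - 3*Z
J(M) = 9 (J(M) = 27 + (15 - 3*3)*(-3) = 27 + (15 - 9)*(-3) = 27 + 6*(-3) = 27 - 18 = 9)
(J(-1) - 47)**2 = (9 - 47)**2 = (-38)**2 = 1444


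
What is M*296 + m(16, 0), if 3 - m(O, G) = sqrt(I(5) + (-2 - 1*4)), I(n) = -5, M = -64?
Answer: -18941 - I*sqrt(11) ≈ -18941.0 - 3.3166*I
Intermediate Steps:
m(O, G) = 3 - I*sqrt(11) (m(O, G) = 3 - sqrt(-5 + (-2 - 1*4)) = 3 - sqrt(-5 + (-2 - 4)) = 3 - sqrt(-5 - 6) = 3 - sqrt(-11) = 3 - I*sqrt(11))
M*296 + m(16, 0) = -64*296 + (3 - I*sqrt(11)) = -18944 + (3 - I*sqrt(11)) = -18941 - I*sqrt(11)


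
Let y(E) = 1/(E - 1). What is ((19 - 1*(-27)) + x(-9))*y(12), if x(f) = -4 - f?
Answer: 51/11 ≈ 4.6364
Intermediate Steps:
y(E) = 1/(-1 + E)
((19 - 1*(-27)) + x(-9))*y(12) = ((19 - 1*(-27)) + (-4 - 1*(-9)))/(-1 + 12) = ((19 + 27) + (-4 + 9))/11 = (46 + 5)*(1/11) = 51*(1/11) = 51/11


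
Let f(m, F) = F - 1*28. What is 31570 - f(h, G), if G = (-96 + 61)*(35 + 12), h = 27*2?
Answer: 33243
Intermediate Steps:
h = 54
G = -1645 (G = -35*47 = -1645)
f(m, F) = -28 + F (f(m, F) = F - 28 = -28 + F)
31570 - f(h, G) = 31570 - (-28 - 1645) = 31570 - 1*(-1673) = 31570 + 1673 = 33243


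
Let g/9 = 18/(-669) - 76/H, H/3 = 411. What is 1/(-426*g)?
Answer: 30551/10371396 ≈ 0.0029457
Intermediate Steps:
H = 1233 (H = 3*411 = 1233)
g = -24346/30551 (g = 9*(18/(-669) - 76/1233) = 9*(18*(-1/669) - 76*1/1233) = 9*(-6/223 - 76/1233) = 9*(-24346/274959) = -24346/30551 ≈ -0.79690)
1/(-426*g) = 1/(-426*(-24346/30551)) = 1/(10371396/30551) = 30551/10371396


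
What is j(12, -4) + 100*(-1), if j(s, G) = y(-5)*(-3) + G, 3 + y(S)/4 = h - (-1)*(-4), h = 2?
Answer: -44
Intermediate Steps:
y(S) = -20 (y(S) = -12 + 4*(2 - (-1)*(-4)) = -12 + 4*(2 - 1*4) = -12 + 4*(2 - 4) = -12 + 4*(-2) = -12 - 8 = -20)
j(s, G) = 60 + G (j(s, G) = -20*(-3) + G = 60 + G)
j(12, -4) + 100*(-1) = (60 - 4) + 100*(-1) = 56 - 100 = -44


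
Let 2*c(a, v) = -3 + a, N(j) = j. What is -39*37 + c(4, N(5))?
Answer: -2885/2 ≈ -1442.5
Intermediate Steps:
c(a, v) = -3/2 + a/2 (c(a, v) = (-3 + a)/2 = -3/2 + a/2)
-39*37 + c(4, N(5)) = -39*37 + (-3/2 + (½)*4) = -1443 + (-3/2 + 2) = -1443 + ½ = -2885/2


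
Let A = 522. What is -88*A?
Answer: -45936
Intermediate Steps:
-88*A = -88*522 = -45936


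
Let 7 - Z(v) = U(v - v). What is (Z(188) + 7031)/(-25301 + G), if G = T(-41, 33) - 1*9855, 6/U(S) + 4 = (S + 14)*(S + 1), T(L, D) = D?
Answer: -35187/175615 ≈ -0.20036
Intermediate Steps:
U(S) = 6/(-4 + (1 + S)*(14 + S)) (U(S) = 6/(-4 + (S + 14)*(S + 1)) = 6/(-4 + (14 + S)*(1 + S)) = 6/(-4 + (1 + S)*(14 + S)))
Z(v) = 32/5 (Z(v) = 7 - 6/(10 + (v - v)² + 15*(v - v)) = 7 - 6/(10 + 0² + 15*0) = 7 - 6/(10 + 0 + 0) = 7 - 6/10 = 7 - 1*⅗ = 7 - ⅗ = 32/5)
G = -9822 (G = 33 - 1*9855 = 33 - 9855 = -9822)
(Z(188) + 7031)/(-25301 + G) = (32/5 + 7031)/(-25301 - 9822) = (35187/5)/(-35123) = (35187/5)*(-1/35123) = -35187/175615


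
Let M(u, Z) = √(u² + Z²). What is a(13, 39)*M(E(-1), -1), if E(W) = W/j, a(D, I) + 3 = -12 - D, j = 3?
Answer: -28*√10/3 ≈ -29.515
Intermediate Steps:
a(D, I) = -15 - D (a(D, I) = -3 + (-12 - D) = -15 - D)
E(W) = W/3
M(u, Z) = √(Z² + u²)
a(13, 39)*M(E(-1), -1) = (-15 - 1*13)*√((-1)² + ((⅓)*(-1))²) = (-15 - 13)*√(1 + (-⅓)²) = -28*√(1 + ⅑) = -28*√10/3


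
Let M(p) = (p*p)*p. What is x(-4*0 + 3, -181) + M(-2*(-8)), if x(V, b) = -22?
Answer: 4074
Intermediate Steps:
M(p) = p**3 (M(p) = p**2*p = p**3)
x(-4*0 + 3, -181) + M(-2*(-8)) = -22 + (-2*(-8))**3 = -22 + 16**3 = -22 + 4096 = 4074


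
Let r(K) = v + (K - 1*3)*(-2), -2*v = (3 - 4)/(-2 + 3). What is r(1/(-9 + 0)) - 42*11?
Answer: -8195/18 ≈ -455.28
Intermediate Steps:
v = ½ (v = -(3 - 4)/(2*(-2 + 3)) = -(-1)/(2*1) = -(-1)/2 = -½*(-1) = ½ ≈ 0.50000)
r(K) = 13/2 - 2*K (r(K) = ½ + (K - 1*3)*(-2) = ½ + (K - 3)*(-2) = ½ + (-3 + K)*(-2) = ½ + (6 - 2*K) = 13/2 - 2*K)
r(1/(-9 + 0)) - 42*11 = (13/2 - 2/(-9 + 0)) - 42*11 = (13/2 - 2/(-9)) - 462 = (13/2 - 2*(-⅑)) - 462 = (13/2 + 2/9) - 462 = 121/18 - 462 = -8195/18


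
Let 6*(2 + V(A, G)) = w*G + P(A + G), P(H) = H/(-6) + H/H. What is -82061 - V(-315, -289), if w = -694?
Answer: -2079065/18 ≈ -1.1550e+5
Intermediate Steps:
P(H) = 1 - H/6 (P(H) = H*(-⅙) + 1 = -H/6 + 1 = 1 - H/6)
V(A, G) = -11/6 - 4165*G/36 - A/36 (V(A, G) = -2 + (-694*G + (1 - (A + G)/6))/6 = -2 + (-694*G + (1 + (-A/6 - G/6)))/6 = -2 + (-694*G + (1 - A/6 - G/6))/6 = -2 + (1 - 4165*G/6 - A/6)/6 = -2 + (⅙ - 4165*G/36 - A/36) = -11/6 - 4165*G/36 - A/36)
-82061 - V(-315, -289) = -82061 - (-11/6 - 4165/36*(-289) - 1/36*(-315)) = -82061 - (-11/6 + 1203685/36 + 35/4) = -82061 - 1*601967/18 = -82061 - 601967/18 = -2079065/18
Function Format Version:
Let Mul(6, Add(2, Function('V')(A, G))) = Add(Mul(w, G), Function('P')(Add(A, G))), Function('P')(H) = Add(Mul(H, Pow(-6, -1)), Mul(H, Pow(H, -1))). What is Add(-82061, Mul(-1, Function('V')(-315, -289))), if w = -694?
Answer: Rational(-2079065, 18) ≈ -1.1550e+5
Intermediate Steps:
Function('P')(H) = Add(1, Mul(Rational(-1, 6), H)) (Function('P')(H) = Add(Mul(H, Rational(-1, 6)), 1) = Add(Mul(Rational(-1, 6), H), 1) = Add(1, Mul(Rational(-1, 6), H)))
Function('V')(A, G) = Add(Rational(-11, 6), Mul(Rational(-4165, 36), G), Mul(Rational(-1, 36), A)) (Function('V')(A, G) = Add(-2, Mul(Rational(1, 6), Add(Mul(-694, G), Add(1, Mul(Rational(-1, 6), Add(A, G)))))) = Add(-2, Mul(Rational(1, 6), Add(Mul(-694, G), Add(1, Add(Mul(Rational(-1, 6), A), Mul(Rational(-1, 6), G)))))) = Add(-2, Mul(Rational(1, 6), Add(Mul(-694, G), Add(1, Mul(Rational(-1, 6), A), Mul(Rational(-1, 6), G))))) = Add(-2, Mul(Rational(1, 6), Add(1, Mul(Rational(-4165, 6), G), Mul(Rational(-1, 6), A)))) = Add(-2, Add(Rational(1, 6), Mul(Rational(-4165, 36), G), Mul(Rational(-1, 36), A))) = Add(Rational(-11, 6), Mul(Rational(-4165, 36), G), Mul(Rational(-1, 36), A)))
Add(-82061, Mul(-1, Function('V')(-315, -289))) = Add(-82061, Mul(-1, Add(Rational(-11, 6), Mul(Rational(-4165, 36), -289), Mul(Rational(-1, 36), -315)))) = Add(-82061, Mul(-1, Add(Rational(-11, 6), Rational(1203685, 36), Rational(35, 4)))) = Add(-82061, Mul(-1, Rational(601967, 18))) = Add(-82061, Rational(-601967, 18)) = Rational(-2079065, 18)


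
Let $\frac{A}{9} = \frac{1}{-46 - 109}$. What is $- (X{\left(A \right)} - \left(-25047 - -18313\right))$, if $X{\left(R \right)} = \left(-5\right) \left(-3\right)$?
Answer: $-6749$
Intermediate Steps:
$A = - \frac{9}{155}$ ($A = \frac{9}{-46 - 109} = \frac{9}{-155} = 9 \left(- \frac{1}{155}\right) = - \frac{9}{155} \approx -0.058065$)
$X{\left(R \right)} = 15$
$- (X{\left(A \right)} - \left(-25047 - -18313\right)) = - (15 - \left(-25047 - -18313\right)) = - (15 - \left(-25047 + 18313\right)) = - (15 - -6734) = - (15 + 6734) = \left(-1\right) 6749 = -6749$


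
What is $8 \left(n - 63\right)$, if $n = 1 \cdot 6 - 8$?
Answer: $-520$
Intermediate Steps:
$n = -2$ ($n = 6 - 8 = -2$)
$8 \left(n - 63\right) = 8 \left(-2 - 63\right) = 8 \left(-65\right) = -520$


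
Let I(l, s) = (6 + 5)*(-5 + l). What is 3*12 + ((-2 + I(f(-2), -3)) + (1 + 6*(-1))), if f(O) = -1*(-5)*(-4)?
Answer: -246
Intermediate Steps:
f(O) = -20 (f(O) = 5*(-4) = -20)
I(l, s) = -55 + 11*l (I(l, s) = 11*(-5 + l) = -55 + 11*l)
3*12 + ((-2 + I(f(-2), -3)) + (1 + 6*(-1))) = 3*12 + ((-2 + (-55 + 11*(-20))) + (1 + 6*(-1))) = 36 + ((-2 + (-55 - 220)) + (1 - 6)) = 36 + ((-2 - 275) - 5) = 36 + (-277 - 5) = 36 - 282 = -246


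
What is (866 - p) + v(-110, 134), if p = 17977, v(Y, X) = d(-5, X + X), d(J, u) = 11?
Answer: -17100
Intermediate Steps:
v(Y, X) = 11
(866 - p) + v(-110, 134) = (866 - 1*17977) + 11 = (866 - 17977) + 11 = -17111 + 11 = -17100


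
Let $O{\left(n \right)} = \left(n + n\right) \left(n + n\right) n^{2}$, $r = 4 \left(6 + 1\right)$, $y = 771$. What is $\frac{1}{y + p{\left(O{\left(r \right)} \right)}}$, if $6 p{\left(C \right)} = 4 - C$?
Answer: $- \frac{1}{408999} \approx -2.445 \cdot 10^{-6}$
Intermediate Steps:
$r = 28$ ($r = 4 \cdot 7 = 28$)
$O{\left(n \right)} = 4 n^{4}$ ($O{\left(n \right)} = 2 n 2 n n^{2} = 4 n^{2} n^{2} = 4 n^{4}$)
$p{\left(C \right)} = \frac{2}{3} - \frac{C}{6}$ ($p{\left(C \right)} = \frac{4 - C}{6} = \frac{2}{3} - \frac{C}{6}$)
$\frac{1}{y + p{\left(O{\left(r \right)} \right)}} = \frac{1}{771 + \left(\frac{2}{3} - \frac{4 \cdot 28^{4}}{6}\right)} = \frac{1}{771 + \left(\frac{2}{3} - \frac{4 \cdot 614656}{6}\right)} = \frac{1}{771 + \left(\frac{2}{3} - \frac{1229312}{3}\right)} = \frac{1}{771 - 409770} = \frac{1}{-408999} = - \frac{1}{408999}$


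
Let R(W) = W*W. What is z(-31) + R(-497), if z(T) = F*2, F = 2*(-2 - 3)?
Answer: 246989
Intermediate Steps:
F = -10 (F = 2*(-5) = -10)
R(W) = W²
z(T) = -20 (z(T) = -10*2 = -20)
z(-31) + R(-497) = -20 + (-497)² = -20 + 247009 = 246989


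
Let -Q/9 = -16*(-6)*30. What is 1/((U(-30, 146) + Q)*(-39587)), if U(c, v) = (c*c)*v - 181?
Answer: -1/4168471513 ≈ -2.3990e-10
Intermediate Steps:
Q = -25920 (Q = -9*(-16*(-6))*30 = -864*30 = -9*2880 = -25920)
U(c, v) = -181 + v*c**2 (U(c, v) = c**2*v - 181 = v*c**2 - 181 = -181 + v*c**2)
1/((U(-30, 146) + Q)*(-39587)) = 1/((-181 + 146*(-30)**2) - 25920*(-39587)) = -1/39587/((-181 + 146*900) - 25920) = -1/39587/((-181 + 131400) - 25920) = -1/39587/(131219 - 25920) = -1/39587/105299 = (1/105299)*(-1/39587) = -1/4168471513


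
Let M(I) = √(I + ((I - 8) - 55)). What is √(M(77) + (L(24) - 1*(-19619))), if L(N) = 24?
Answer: √(19643 + √91) ≈ 140.19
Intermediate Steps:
M(I) = √(-63 + 2*I) (M(I) = √(I + ((-8 + I) - 55)) = √(I + (-63 + I)) = √(-63 + 2*I))
√(M(77) + (L(24) - 1*(-19619))) = √(√(-63 + 2*77) + (24 - 1*(-19619))) = √(√(-63 + 154) + (24 + 19619)) = √(√91 + 19643) = √(19643 + √91)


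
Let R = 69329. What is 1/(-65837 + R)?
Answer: 1/3492 ≈ 0.00028637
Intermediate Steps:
1/(-65837 + R) = 1/(-65837 + 69329) = 1/3492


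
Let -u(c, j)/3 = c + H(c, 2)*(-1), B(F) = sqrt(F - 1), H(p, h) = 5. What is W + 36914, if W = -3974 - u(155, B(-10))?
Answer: 33390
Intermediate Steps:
B(F) = sqrt(-1 + F)
u(c, j) = 15 - 3*c (u(c, j) = -3*(c + 5*(-1)) = -3*(c - 5) = -3*(-5 + c) = 15 - 3*c)
W = -3524 (W = -3974 - (15 - 3*155) = -3974 - (15 - 465) = -3974 - 1*(-450) = -3974 + 450 = -3524)
W + 36914 = -3524 + 36914 = 33390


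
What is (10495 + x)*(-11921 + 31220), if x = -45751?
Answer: -680405544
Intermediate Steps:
(10495 + x)*(-11921 + 31220) = (10495 - 45751)*(-11921 + 31220) = -35256*19299 = -680405544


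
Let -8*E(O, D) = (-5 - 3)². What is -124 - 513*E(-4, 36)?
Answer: 3980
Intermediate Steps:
E(O, D) = -8 (E(O, D) = -(-5 - 3)²/8 = -⅛*(-8)² = -⅛*64 = -8)
-124 - 513*E(-4, 36) = -124 - 513*(-8) = -124 + 4104 = 3980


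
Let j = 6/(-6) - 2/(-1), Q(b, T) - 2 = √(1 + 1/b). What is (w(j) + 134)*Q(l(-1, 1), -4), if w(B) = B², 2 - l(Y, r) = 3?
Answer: 270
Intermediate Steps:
l(Y, r) = -1 (l(Y, r) = 2 - 1*3 = 2 - 3 = -1)
Q(b, T) = 2 + √(1 + 1/b)
j = 1 (j = 6*(-⅙) - 2*(-1) = -1 + 2 = 1)
(w(j) + 134)*Q(l(-1, 1), -4) = (1² + 134)*(2 + √((1 - 1)/(-1))) = (1 + 134)*(2 + √(-1*0)) = 135*(2 + √0) = 135*(2 + 0) = 135*2 = 270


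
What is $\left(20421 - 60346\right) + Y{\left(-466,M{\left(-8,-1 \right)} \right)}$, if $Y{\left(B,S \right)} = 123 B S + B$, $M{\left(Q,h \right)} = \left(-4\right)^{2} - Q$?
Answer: $-1416023$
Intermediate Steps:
$M{\left(Q,h \right)} = 16 - Q$
$Y{\left(B,S \right)} = B + 123 B S$ ($Y{\left(B,S \right)} = 123 B S + B = B + 123 B S$)
$\left(20421 - 60346\right) + Y{\left(-466,M{\left(-8,-1 \right)} \right)} = \left(20421 - 60346\right) - 466 \left(1 + 123 \left(16 - -8\right)\right) = -39925 - 466 \left(1 + 123 \left(16 + 8\right)\right) = -39925 - 466 \left(1 + 123 \cdot 24\right) = -39925 - 466 \left(1 + 2952\right) = -39925 - 1376098 = -1416023$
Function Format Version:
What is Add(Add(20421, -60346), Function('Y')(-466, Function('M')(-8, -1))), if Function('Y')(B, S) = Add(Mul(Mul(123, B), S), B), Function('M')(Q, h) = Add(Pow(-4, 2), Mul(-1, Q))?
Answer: -1416023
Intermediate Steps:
Function('M')(Q, h) = Add(16, Mul(-1, Q))
Function('Y')(B, S) = Add(B, Mul(123, B, S)) (Function('Y')(B, S) = Add(Mul(123, B, S), B) = Add(B, Mul(123, B, S)))
Add(Add(20421, -60346), Function('Y')(-466, Function('M')(-8, -1))) = Add(Add(20421, -60346), Mul(-466, Add(1, Mul(123, Add(16, Mul(-1, -8)))))) = Add(-39925, Mul(-466, Add(1, Mul(123, Add(16, 8))))) = Add(-39925, Mul(-466, Add(1, Mul(123, 24)))) = Add(-39925, Mul(-466, Add(1, 2952))) = Add(-39925, Mul(-466, 2953)) = Add(-39925, -1376098) = -1416023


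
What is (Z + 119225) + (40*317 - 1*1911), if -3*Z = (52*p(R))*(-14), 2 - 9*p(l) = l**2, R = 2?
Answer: 3508382/27 ≈ 1.2994e+5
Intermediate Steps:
p(l) = 2/9 - l**2/9
Z = -1456/27 (Z = -52*(2/9 - 1/9*2**2)*(-14)/3 = -52*(2/9 - 1/9*4)*(-14)/3 = -52*(2/9 - 4/9)*(-14)/3 = -52*(-2/9)*(-14)/3 = -(-104)*(-14)/27 = -1/3*1456/9 = -1456/27 ≈ -53.926)
(Z + 119225) + (40*317 - 1*1911) = (-1456/27 + 119225) + (40*317 - 1*1911) = 3217619/27 + (12680 - 1911) = 3217619/27 + 10769 = 3508382/27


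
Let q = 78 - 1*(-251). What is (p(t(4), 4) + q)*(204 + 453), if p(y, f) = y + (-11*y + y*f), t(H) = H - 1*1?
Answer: 204327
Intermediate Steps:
t(H) = -1 + H (t(H) = H - 1 = -1 + H)
q = 329 (q = 78 + 251 = 329)
p(y, f) = -10*y + f*y (p(y, f) = y + (-11*y + f*y) = -10*y + f*y)
(p(t(4), 4) + q)*(204 + 453) = ((-1 + 4)*(-10 + 4) + 329)*(204 + 453) = (3*(-6) + 329)*657 = (-18 + 329)*657 = 311*657 = 204327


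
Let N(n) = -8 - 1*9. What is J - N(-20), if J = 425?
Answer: 442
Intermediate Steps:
N(n) = -17 (N(n) = -8 - 9 = -17)
J - N(-20) = 425 - 1*(-17) = 425 + 17 = 442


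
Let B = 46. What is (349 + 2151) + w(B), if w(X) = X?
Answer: 2546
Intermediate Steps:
(349 + 2151) + w(B) = (349 + 2151) + 46 = 2500 + 46 = 2546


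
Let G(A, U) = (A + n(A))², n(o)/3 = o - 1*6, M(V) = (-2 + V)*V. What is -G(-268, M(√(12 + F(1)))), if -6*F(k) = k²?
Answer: -1188100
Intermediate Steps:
F(k) = -k²/6
M(V) = V*(-2 + V)
n(o) = -18 + 3*o (n(o) = 3*(o - 1*6) = 3*(o - 6) = 3*(-6 + o) = -18 + 3*o)
G(A, U) = (-18 + 4*A)² (G(A, U) = (A + (-18 + 3*A))² = (-18 + 4*A)²)
-G(-268, M(√(12 + F(1)))) = -4*(-9 + 2*(-268))² = -4*(-9 - 536)² = -4*(-545)² = -4*297025 = -1*1188100 = -1188100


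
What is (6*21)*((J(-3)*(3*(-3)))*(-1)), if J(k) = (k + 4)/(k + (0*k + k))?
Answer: -189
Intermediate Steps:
J(k) = (4 + k)/(2*k) (J(k) = (4 + k)/(k + (0 + k)) = (4 + k)/(k + k) = (4 + k)/((2*k)) = (4 + k)*(1/(2*k)) = (4 + k)/(2*k))
(6*21)*((J(-3)*(3*(-3)))*(-1)) = (6*21)*((((½)*(4 - 3)/(-3))*(3*(-3)))*(-1)) = 126*((((½)*(-⅓)*1)*(-9))*(-1)) = 126*(-⅙*(-9)*(-1)) = 126*((3/2)*(-1)) = 126*(-3/2) = -189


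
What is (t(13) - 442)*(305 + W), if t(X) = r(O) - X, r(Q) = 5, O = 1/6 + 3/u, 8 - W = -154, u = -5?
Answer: -210150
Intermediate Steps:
W = 162 (W = 8 - 1*(-154) = 8 + 154 = 162)
O = -13/30 (O = 1/6 + 3/(-5) = 1*(⅙) + 3*(-⅕) = ⅙ - ⅗ = -13/30 ≈ -0.43333)
t(X) = 5 - X
(t(13) - 442)*(305 + W) = ((5 - 1*13) - 442)*(305 + 162) = ((5 - 13) - 442)*467 = (-8 - 442)*467 = -450*467 = -210150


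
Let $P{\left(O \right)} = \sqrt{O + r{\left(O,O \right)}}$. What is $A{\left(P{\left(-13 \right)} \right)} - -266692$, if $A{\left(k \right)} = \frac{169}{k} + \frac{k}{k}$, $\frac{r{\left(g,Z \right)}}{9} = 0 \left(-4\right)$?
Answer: $266693 - 13 i \sqrt{13} \approx 2.6669 \cdot 10^{5} - 46.872 i$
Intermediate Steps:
$r{\left(g,Z \right)} = 0$ ($r{\left(g,Z \right)} = 9 \cdot 0 \left(-4\right) = 9 \cdot 0 = 0$)
$P{\left(O \right)} = \sqrt{O}$ ($P{\left(O \right)} = \sqrt{O + 0} = \sqrt{O}$)
$A{\left(k \right)} = 1 + \frac{169}{k}$ ($A{\left(k \right)} = \frac{169}{k} + 1 = 1 + \frac{169}{k}$)
$A{\left(P{\left(-13 \right)} \right)} - -266692 = \frac{169 + \sqrt{-13}}{\sqrt{-13}} - -266692 = \frac{169 + i \sqrt{13}}{i \sqrt{13}} + 266692 = - \frac{i \sqrt{13}}{13} \left(169 + i \sqrt{13}\right) + 266692 = - \frac{i \sqrt{13} \left(169 + i \sqrt{13}\right)}{13} + 266692 = 266692 - \frac{i \sqrt{13} \left(169 + i \sqrt{13}\right)}{13}$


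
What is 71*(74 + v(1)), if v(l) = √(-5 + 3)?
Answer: 5254 + 71*I*√2 ≈ 5254.0 + 100.41*I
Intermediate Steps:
v(l) = I*√2 (v(l) = √(-2) = I*√2)
71*(74 + v(1)) = 71*(74 + I*√2) = 5254 + 71*I*√2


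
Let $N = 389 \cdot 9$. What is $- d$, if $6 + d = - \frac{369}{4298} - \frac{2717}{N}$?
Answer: $\frac{103253323}{15047298} \approx 6.8619$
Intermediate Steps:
$N = 3501$
$d = - \frac{103253323}{15047298}$ ($d = -6 - \left(\frac{369}{4298} + \frac{2717}{3501}\right) = -6 - \frac{12969535}{15047298} = - \frac{103253323}{15047298} \approx -6.8619$)
$- d = \left(-1\right) \left(- \frac{103253323}{15047298}\right) = \frac{103253323}{15047298}$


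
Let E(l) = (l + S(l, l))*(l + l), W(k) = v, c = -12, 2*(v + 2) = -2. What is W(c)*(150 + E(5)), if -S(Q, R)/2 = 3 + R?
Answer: -120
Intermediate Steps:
S(Q, R) = -6 - 2*R (S(Q, R) = -2*(3 + R) = -6 - 2*R)
v = -3 (v = -2 + (1/2)*(-2) = -2 - 1 = -3)
W(k) = -3
E(l) = 2*l*(-6 - l) (E(l) = (l + (-6 - 2*l))*(l + l) = (-6 - l)*(2*l) = 2*l*(-6 - l))
W(c)*(150 + E(5)) = -3*(150 + 2*5*(-6 - 1*5)) = -3*(150 + 2*5*(-6 - 5)) = -3*(150 + 2*5*(-11)) = -3*(150 - 110) = -3*40 = -120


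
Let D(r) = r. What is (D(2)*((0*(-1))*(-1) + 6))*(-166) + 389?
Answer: -1603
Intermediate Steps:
(D(2)*((0*(-1))*(-1) + 6))*(-166) + 389 = (2*((0*(-1))*(-1) + 6))*(-166) + 389 = (2*(0*(-1) + 6))*(-166) + 389 = (2*(0 + 6))*(-166) + 389 = (2*6)*(-166) + 389 = 12*(-166) + 389 = -1992 + 389 = -1603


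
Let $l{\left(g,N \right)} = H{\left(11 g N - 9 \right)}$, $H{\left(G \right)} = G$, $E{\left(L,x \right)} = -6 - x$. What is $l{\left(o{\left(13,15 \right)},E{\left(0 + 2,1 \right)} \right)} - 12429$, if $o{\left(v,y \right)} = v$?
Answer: $-13439$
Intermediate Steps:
$l{\left(g,N \right)} = -9 + 11 N g$ ($l{\left(g,N \right)} = 11 g N - 9 = 11 N g - 9 = -9 + 11 N g$)
$l{\left(o{\left(13,15 \right)},E{\left(0 + 2,1 \right)} \right)} - 12429 = \left(-9 + 11 \left(-6 - 1\right) 13\right) - 12429 = \left(-9 + 11 \left(-7\right) 13\right) - 12429 = \left(-9 - 1001\right) - 12429 = -1010 - 12429 = -13439$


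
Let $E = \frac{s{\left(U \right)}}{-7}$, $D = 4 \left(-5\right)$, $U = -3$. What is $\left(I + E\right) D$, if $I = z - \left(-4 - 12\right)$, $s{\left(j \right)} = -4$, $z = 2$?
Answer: $- \frac{2600}{7} \approx -371.43$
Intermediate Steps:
$D = -20$
$I = 18$ ($I = 2 - \left(-4 - 12\right) = 2 - -16 = 2 + 16 = 18$)
$E = \frac{4}{7}$ ($E = - \frac{4}{-7} = \left(-4\right) \left(- \frac{1}{7}\right) = \frac{4}{7} \approx 0.57143$)
$\left(I + E\right) D = \left(18 + \frac{4}{7}\right) \left(-20\right) = \frac{130}{7} \left(-20\right) = - \frac{2600}{7}$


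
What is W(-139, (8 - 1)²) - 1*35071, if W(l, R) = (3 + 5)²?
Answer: -35007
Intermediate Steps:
W(l, R) = 64 (W(l, R) = 8² = 64)
W(-139, (8 - 1)²) - 1*35071 = 64 - 1*35071 = 64 - 35071 = -35007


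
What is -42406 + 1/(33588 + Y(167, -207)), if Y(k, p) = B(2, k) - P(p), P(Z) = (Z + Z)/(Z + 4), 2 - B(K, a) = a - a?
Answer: -289139204333/6818356 ≈ -42406.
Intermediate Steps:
B(K, a) = 2 (B(K, a) = 2 - (a - a) = 2 - 1*0 = 2 + 0 = 2)
P(Z) = 2*Z/(4 + Z) (P(Z) = (2*Z)/(4 + Z) = 2*Z/(4 + Z))
Y(k, p) = 2 - 2*p/(4 + p)
-42406 + 1/(33588 + Y(167, -207)) = -42406 + 1/(33588 + 8/(4 - 207)) = -42406 + 1/(33588 + 8/(-203)) = -42406 + 1/(33588 + 8*(-1/203)) = -42406 + 1/(33588 - 8/203) = -42406 + 1/(6818356/203) = -42406 + 203/6818356 = -289139204333/6818356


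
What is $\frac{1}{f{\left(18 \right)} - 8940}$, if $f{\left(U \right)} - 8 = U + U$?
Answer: $- \frac{1}{8896} \approx -0.00011241$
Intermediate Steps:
$f{\left(U \right)} = 8 + 2 U$ ($f{\left(U \right)} = 8 + \left(U + U\right) = 8 + 2 U$)
$\frac{1}{f{\left(18 \right)} - 8940} = \frac{1}{\left(8 + 2 \cdot 18\right) - 8940} = \frac{1}{\left(8 + 36\right) - 8940} = \frac{1}{44 - 8940} = \frac{1}{-8896} = - \frac{1}{8896}$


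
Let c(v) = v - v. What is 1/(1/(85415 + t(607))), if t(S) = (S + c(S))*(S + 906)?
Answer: 1003806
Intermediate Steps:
c(v) = 0
t(S) = S*(906 + S) (t(S) = (S + 0)*(S + 906) = S*(906 + S))
1/(1/(85415 + t(607))) = 1/(1/(85415 + 607*(906 + 607))) = 1/(1/(85415 + 607*1513)) = 1/(1/(85415 + 918391)) = 1/(1/1003806) = 1003806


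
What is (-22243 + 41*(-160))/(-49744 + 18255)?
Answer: 28803/31489 ≈ 0.91470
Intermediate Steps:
(-22243 + 41*(-160))/(-49744 + 18255) = (-22243 - 6560)/(-31489) = -28803*(-1/31489) = 28803/31489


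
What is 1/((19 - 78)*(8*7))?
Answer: -1/3304 ≈ -0.00030266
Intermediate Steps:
1/((19 - 78)*(8*7)) = 1/(-59*56) = 1/(-3304) = -1/3304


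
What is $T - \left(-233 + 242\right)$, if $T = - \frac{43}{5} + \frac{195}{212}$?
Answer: $- \frac{17681}{1060} \approx -16.68$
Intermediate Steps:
$T = - \frac{8141}{1060}$ ($T = \left(-43\right) \frac{1}{5} + 195 \cdot \frac{1}{212} = - \frac{43}{5} + \frac{195}{212} = - \frac{8141}{1060} \approx -7.6802$)
$T - \left(-233 + 242\right) = - \frac{8141}{1060} - \left(-233 + 242\right) = - \frac{8141}{1060} - 9 = - \frac{17681}{1060}$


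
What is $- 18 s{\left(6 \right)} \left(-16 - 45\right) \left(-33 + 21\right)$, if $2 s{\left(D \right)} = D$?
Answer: $-39528$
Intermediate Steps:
$s{\left(D \right)} = \frac{D}{2}$
$- 18 s{\left(6 \right)} \left(-16 - 45\right) \left(-33 + 21\right) = - 18 \cdot \frac{1}{2} \cdot 6 \left(-16 - 45\right) \left(-33 + 21\right) = \left(-18\right) 3 \left(\left(-61\right) \left(-12\right)\right) = \left(-54\right) 732 = -39528$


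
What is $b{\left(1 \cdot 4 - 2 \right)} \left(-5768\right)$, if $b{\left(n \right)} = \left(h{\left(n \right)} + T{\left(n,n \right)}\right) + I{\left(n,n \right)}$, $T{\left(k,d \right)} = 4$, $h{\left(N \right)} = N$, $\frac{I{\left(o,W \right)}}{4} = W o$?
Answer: $-126896$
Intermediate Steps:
$I{\left(o,W \right)} = 4 W o$
$b{\left(n \right)} = 4 + n + 4 n^{2}$ ($b{\left(n \right)} = \left(n + 4\right) + 4 n n = \left(4 + n\right) + 4 n^{2} = 4 + n + 4 n^{2}$)
$b{\left(1 \cdot 4 - 2 \right)} \left(-5768\right) = \left(4 + \left(1 \cdot 4 - 2\right) + 4 \left(1 \cdot 4 - 2\right)^{2}\right) \left(-5768\right) = \left(4 + \left(4 - 2\right) + 4 \left(4 - 2\right)^{2}\right) \left(-5768\right) = \left(4 + 2 + 4 \cdot 2^{2}\right) \left(-5768\right) = \left(4 + 2 + 4 \cdot 4\right) \left(-5768\right) = \left(4 + 2 + 16\right) \left(-5768\right) = 22 \left(-5768\right) = -126896$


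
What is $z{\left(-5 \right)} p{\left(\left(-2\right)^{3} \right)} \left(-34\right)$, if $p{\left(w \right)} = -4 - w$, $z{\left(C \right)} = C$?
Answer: $680$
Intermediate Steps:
$z{\left(-5 \right)} p{\left(\left(-2\right)^{3} \right)} \left(-34\right) = - 5 \left(-4 - \left(-2\right)^{3}\right) \left(-34\right) = - 5 \left(-4 - -8\right) \left(-34\right) = - 5 \left(-4 + 8\right) \left(-34\right) = \left(-5\right) 4 \left(-34\right) = \left(-20\right) \left(-34\right) = 680$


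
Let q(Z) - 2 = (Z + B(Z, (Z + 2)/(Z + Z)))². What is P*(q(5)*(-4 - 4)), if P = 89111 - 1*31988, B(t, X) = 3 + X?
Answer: -887577174/25 ≈ -3.5503e+7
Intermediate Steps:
q(Z) = 2 + (3 + Z + (2 + Z)/(2*Z))² (q(Z) = 2 + (Z + (3 + (Z + 2)/(Z + Z)))² = 2 + (Z + (3 + (2 + Z)/((2*Z))))² = 2 + (Z + (3 + (2 + Z)*(1/(2*Z))))² = 2 + (Z + (3 + (2 + Z)/(2*Z)))² = 2 + (3 + Z + (2 + Z)/(2*Z))²)
P = 57123 (P = 89111 - 31988 = 57123)
P*(q(5)*(-4 - 4)) = 57123*((2 + (¼)*(2 + 2*5² + 7*5)²/5²)*(-4 - 4)) = 57123*((2 + (¼)*(1/25)*(2 + 2*25 + 35)²)*(-8)) = 57123*((2 + (¼)*(1/25)*(2 + 50 + 35)²)*(-8)) = 57123*((2 + (¼)*(1/25)*87²)*(-8)) = 57123*((2 + (¼)*(1/25)*7569)*(-8)) = 57123*((2 + 7569/100)*(-8)) = 57123*((7769/100)*(-8)) = 57123*(-15538/25) = -887577174/25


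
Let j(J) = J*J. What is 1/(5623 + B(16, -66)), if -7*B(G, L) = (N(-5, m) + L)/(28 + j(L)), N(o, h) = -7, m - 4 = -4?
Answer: 30688/172558697 ≈ 0.00017784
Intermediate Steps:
m = 0 (m = 4 - 4 = 0)
j(J) = J²
B(G, L) = -(-7 + L)/(7*(28 + L²))
1/(5623 + B(16, -66)) = 1/(5623 + (7 - 1*(-66))/(7*(28 + (-66)²))) = 1/(5623 + (7 + 66)/(7*(28 + 4356))) = 1/(5623 + (⅐)*73/4384) = 1/(5623 + (⅐)*(1/4384)*73) = 1/(5623 + 73/30688) = 1/(172558697/30688) = 30688/172558697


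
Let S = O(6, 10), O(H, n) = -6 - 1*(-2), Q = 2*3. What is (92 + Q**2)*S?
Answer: -512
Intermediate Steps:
Q = 6
O(H, n) = -4 (O(H, n) = -6 + 2 = -4)
S = -4
(92 + Q**2)*S = (92 + 6**2)*(-4) = (92 + 36)*(-4) = 128*(-4) = -512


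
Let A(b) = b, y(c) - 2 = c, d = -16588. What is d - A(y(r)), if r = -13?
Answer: -16577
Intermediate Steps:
y(c) = 2 + c
d - A(y(r)) = -16588 - (2 - 13) = -16588 - 1*(-11) = -16588 + 11 = -16577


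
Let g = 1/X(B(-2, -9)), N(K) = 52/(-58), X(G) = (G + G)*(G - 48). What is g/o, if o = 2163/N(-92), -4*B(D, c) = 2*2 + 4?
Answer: -13/6272700 ≈ -2.0725e-6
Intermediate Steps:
B(D, c) = -2 (B(D, c) = -(2*2 + 4)/4 = -(4 + 4)/4 = -1/4*8 = -2)
X(G) = 2*G*(-48 + G) (X(G) = (2*G)*(-48 + G) = 2*G*(-48 + G))
N(K) = -26/29 (N(K) = 52*(-1/58) = -26/29)
o = -62727/26 (o = 2163/(-26/29) = 2163*(-29/26) = -62727/26 ≈ -2412.6)
g = 1/200 (g = 1/(2*(-2)*(-48 - 2)) = 1/(2*(-2)*(-50)) = 1/200 ≈ 0.0050000)
g/o = 1/(200*(-62727/26)) = (1/200)*(-26/62727) = -13/6272700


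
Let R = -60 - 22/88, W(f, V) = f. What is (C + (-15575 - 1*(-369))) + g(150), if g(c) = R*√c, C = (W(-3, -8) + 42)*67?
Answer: -12593 - 1205*√6/4 ≈ -13331.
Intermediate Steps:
C = 2613 (C = (-3 + 42)*67 = 39*67 = 2613)
R = -241/4 (R = -60 - 22/88 = -60 - 1*¼ = -60 - ¼ = -241/4 ≈ -60.250)
g(c) = -241*√c/4
(C + (-15575 - 1*(-369))) + g(150) = (2613 + (-15575 - 1*(-369))) - 1205*√6/4 = (2613 + (-15575 + 369)) - 1205*√6/4 = (2613 - 15206) - 1205*√6/4 = -12593 - 1205*√6/4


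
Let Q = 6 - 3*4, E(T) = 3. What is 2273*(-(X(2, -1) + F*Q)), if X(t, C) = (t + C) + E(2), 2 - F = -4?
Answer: 72736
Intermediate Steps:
F = 6 (F = 2 - 1*(-4) = 2 + 4 = 6)
X(t, C) = 3 + C + t (X(t, C) = (t + C) + 3 = (C + t) + 3 = 3 + C + t)
Q = -6 (Q = 6 - 12 = -6)
2273*(-(X(2, -1) + F*Q)) = 2273*(-((3 - 1 + 2) + 6*(-6))) = 2273*(-(4 - 36)) = 2273*(-1*(-32)) = 2273*32 = 72736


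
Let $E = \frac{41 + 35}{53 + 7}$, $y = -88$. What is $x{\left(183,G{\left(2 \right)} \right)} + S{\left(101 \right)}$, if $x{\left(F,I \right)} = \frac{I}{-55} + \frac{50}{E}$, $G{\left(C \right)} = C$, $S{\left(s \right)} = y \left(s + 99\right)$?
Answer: $- \frac{18350788}{1045} \approx -17561.0$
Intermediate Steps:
$S{\left(s \right)} = -8712 - 88 s$ ($S{\left(s \right)} = - 88 \left(s + 99\right) = - 88 \left(99 + s\right) = -8712 - 88 s$)
$E = \frac{19}{15}$ ($E = \frac{76}{60} = 76 \cdot \frac{1}{60} = \frac{19}{15} \approx 1.2667$)
$x{\left(F,I \right)} = \frac{750}{19} - \frac{I}{55}$ ($x{\left(F,I \right)} = \frac{I}{-55} + \frac{50}{\frac{19}{15}} = I \left(- \frac{1}{55}\right) + 50 \cdot \frac{15}{19} = - \frac{I}{55} + \frac{750}{19} = \frac{750}{19} - \frac{I}{55}$)
$x{\left(183,G{\left(2 \right)} \right)} + S{\left(101 \right)} = \left(\frac{750}{19} - \frac{2}{55}\right) - 17600 = \frac{41212}{1045} - 17600 = - \frac{18350788}{1045}$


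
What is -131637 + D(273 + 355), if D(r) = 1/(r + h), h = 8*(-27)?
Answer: -54234443/412 ≈ -1.3164e+5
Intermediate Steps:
h = -216
D(r) = 1/(-216 + r) (D(r) = 1/(r - 216) = 1/(-216 + r))
-131637 + D(273 + 355) = -131637 + 1/(-216 + (273 + 355)) = -131637 + 1/(-216 + 628) = -131637 + 1/412 = -54234443/412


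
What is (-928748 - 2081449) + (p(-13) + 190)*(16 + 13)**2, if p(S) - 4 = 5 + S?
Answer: -2853771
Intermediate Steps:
p(S) = 9 + S (p(S) = 4 + (5 + S) = 9 + S)
(-928748 - 2081449) + (p(-13) + 190)*(16 + 13)**2 = (-928748 - 2081449) + ((9 - 13) + 190)*(16 + 13)**2 = -3010197 + (-4 + 190)*29**2 = -3010197 + 186*841 = -3010197 + 156426 = -2853771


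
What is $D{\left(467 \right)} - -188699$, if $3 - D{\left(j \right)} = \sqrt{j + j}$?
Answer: $188702 - \sqrt{934} \approx 1.8867 \cdot 10^{5}$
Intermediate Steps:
$D{\left(j \right)} = 3 - \sqrt{2} \sqrt{j}$ ($D{\left(j \right)} = 3 - \sqrt{j + j} = 3 - \sqrt{2 j} = 3 - \sqrt{2} \sqrt{j}$)
$D{\left(467 \right)} - -188699 = \left(3 - \sqrt{2} \sqrt{467}\right) - -188699 = \left(3 - \sqrt{934}\right) + 188699 = 188702 - \sqrt{934}$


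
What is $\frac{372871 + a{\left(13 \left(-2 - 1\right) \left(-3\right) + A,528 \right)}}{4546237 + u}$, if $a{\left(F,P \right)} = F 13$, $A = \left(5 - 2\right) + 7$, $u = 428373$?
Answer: $\frac{187261}{2487305} \approx 0.075287$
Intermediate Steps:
$A = 10$ ($A = 3 + 7 = 10$)
$a{\left(F,P \right)} = 13 F$
$\frac{372871 + a{\left(13 \left(-2 - 1\right) \left(-3\right) + A,528 \right)}}{4546237 + u} = \frac{372871 + 13 \left(13 \left(-2 - 1\right) \left(-3\right) + 10\right)}{4546237 + 428373} = \frac{372871 + 13 \left(13 \left(\left(-3\right) \left(-3\right)\right) + 10\right)}{4974610} = \left(372871 + 13 \left(13 \cdot 9 + 10\right)\right) \frac{1}{4974610} = \left(372871 + 13 \left(117 + 10\right)\right) \frac{1}{4974610} = \left(372871 + 13 \cdot 127\right) \frac{1}{4974610} = \left(372871 + 1651\right) \frac{1}{4974610} = 374522 \cdot \frac{1}{4974610} = \frac{187261}{2487305}$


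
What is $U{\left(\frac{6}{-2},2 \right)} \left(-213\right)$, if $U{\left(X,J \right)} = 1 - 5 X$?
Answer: $-3408$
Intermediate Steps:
$U{\left(\frac{6}{-2},2 \right)} \left(-213\right) = \left(1 - 5 \frac{6}{-2}\right) \left(-213\right) = \left(1 - 5 \cdot 6 \left(- \frac{1}{2}\right)\right) \left(-213\right) = \left(1 - -15\right) \left(-213\right) = \left(1 + 15\right) \left(-213\right) = 16 \left(-213\right) = -3408$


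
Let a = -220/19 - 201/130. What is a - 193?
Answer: -509129/2470 ≈ -206.13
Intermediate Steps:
a = -32419/2470 (a = -220*1/19 - 201*1/130 = -220/19 - 201/130 = -32419/2470 ≈ -13.125)
a - 193 = -32419/2470 - 193 = -509129/2470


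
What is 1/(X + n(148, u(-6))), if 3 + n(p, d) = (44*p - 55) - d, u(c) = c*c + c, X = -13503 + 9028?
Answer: 1/1949 ≈ 0.00051308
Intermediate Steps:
X = -4475
u(c) = c + c² (u(c) = c² + c = c + c²)
n(p, d) = -58 - d + 44*p (n(p, d) = -3 + ((44*p - 55) - d) = -3 + ((-55 + 44*p) - d) = -3 + (-55 - d + 44*p) = -58 - d + 44*p)
1/(X + n(148, u(-6))) = 1/(-4475 + (-58 - (-6)*(1 - 6) + 44*148)) = 1/(-4475 + (-58 - (-6)*(-5) + 6512)) = 1/(-4475 + (-58 - 1*30 + 6512)) = 1/(-4475 + (-58 - 30 + 6512)) = 1/(-4475 + 6424) = 1/1949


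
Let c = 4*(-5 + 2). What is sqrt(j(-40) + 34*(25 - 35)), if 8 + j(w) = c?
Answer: 6*I*sqrt(10) ≈ 18.974*I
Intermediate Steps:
c = -12 (c = 4*(-3) = -12)
j(w) = -20 (j(w) = -8 - 12 = -20)
sqrt(j(-40) + 34*(25 - 35)) = sqrt(-20 + 34*(25 - 35)) = sqrt(-20 + 34*(-10)) = sqrt(-20 - 340) = sqrt(-360) = 6*I*sqrt(10)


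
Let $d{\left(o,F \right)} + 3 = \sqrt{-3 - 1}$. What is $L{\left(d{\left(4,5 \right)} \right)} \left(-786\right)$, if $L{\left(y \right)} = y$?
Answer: $2358 - 1572 i \approx 2358.0 - 1572.0 i$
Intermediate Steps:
$d{\left(o,F \right)} = -3 + 2 i$ ($d{\left(o,F \right)} = -3 + \sqrt{-3 - 1} = -3 + \sqrt{-4} = -3 + 2 i$)
$L{\left(d{\left(4,5 \right)} \right)} \left(-786\right) = \left(-3 + 2 i\right) \left(-786\right) = 2358 - 1572 i$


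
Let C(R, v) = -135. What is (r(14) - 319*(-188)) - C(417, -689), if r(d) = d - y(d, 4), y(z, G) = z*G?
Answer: 60065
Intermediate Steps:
y(z, G) = G*z
r(d) = -3*d (r(d) = d - 4*d = -3*d)
(r(14) - 319*(-188)) - C(417, -689) = (-3*14 - 319*(-188)) - 1*(-135) = (-42 + 59972) + 135 = 59930 + 135 = 60065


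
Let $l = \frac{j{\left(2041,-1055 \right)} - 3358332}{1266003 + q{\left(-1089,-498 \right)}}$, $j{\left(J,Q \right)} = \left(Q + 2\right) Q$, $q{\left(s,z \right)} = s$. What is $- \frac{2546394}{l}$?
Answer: $\frac{357885491124}{249713} \approx 1.4332 \cdot 10^{6}$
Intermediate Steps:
$j{\left(J,Q \right)} = Q \left(2 + Q\right)$ ($j{\left(J,Q \right)} = \left(2 + Q\right) Q = Q \left(2 + Q\right)$)
$l = - \frac{249713}{140546}$ ($l = \frac{- 1055 \left(2 - 1055\right) - 3358332}{1266003 - 1089} = \frac{\left(-1055\right) \left(-1053\right) - 3358332}{1264914} = \left(1110915 - 3358332\right) \frac{1}{1264914} = \left(-2247417\right) \frac{1}{1264914} = - \frac{249713}{140546} \approx -1.7767$)
$- \frac{2546394}{l} = - \frac{2546394}{- \frac{249713}{140546}} = \left(-2546394\right) \left(- \frac{140546}{249713}\right) = \frac{357885491124}{249713}$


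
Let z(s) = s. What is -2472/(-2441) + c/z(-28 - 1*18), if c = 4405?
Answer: -10638893/112286 ≈ -94.748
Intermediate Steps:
-2472/(-2441) + c/z(-28 - 1*18) = -2472/(-2441) + 4405/(-28 - 1*18) = -2472*(-1/2441) + 4405/(-28 - 18) = 2472/2441 + 4405/(-46) = 2472/2441 + 4405*(-1/46) = 2472/2441 - 4405/46 = -10638893/112286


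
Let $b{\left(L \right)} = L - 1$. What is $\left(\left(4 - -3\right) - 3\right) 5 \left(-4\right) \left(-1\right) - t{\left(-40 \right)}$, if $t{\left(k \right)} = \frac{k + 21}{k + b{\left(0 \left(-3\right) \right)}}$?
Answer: $\frac{3261}{41} \approx 79.537$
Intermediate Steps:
$b{\left(L \right)} = -1 + L$ ($b{\left(L \right)} = L - 1 = -1 + L$)
$t{\left(k \right)} = \frac{21 + k}{-1 + k}$ ($t{\left(k \right)} = \frac{k + 21}{k + \left(-1 + 0 \left(-3\right)\right)} = \frac{21 + k}{k + \left(-1 + 0\right)} = \frac{21 + k}{k - 1} = \frac{21 + k}{-1 + k}$)
$\left(\left(4 - -3\right) - 3\right) 5 \left(-4\right) \left(-1\right) - t{\left(-40 \right)} = \left(\left(4 - -3\right) - 3\right) 5 \left(-4\right) \left(-1\right) - \frac{21 - 40}{-1 - 40} = \left(\left(4 + 3\right) - 3\right) \left(\left(-20\right) \left(-1\right)\right) - \frac{1}{-41} \left(-19\right) = \left(7 - 3\right) 20 - \left(- \frac{1}{41}\right) \left(-19\right) = 4 \cdot 20 - \frac{19}{41} = 80 - \frac{19}{41} = \frac{3261}{41}$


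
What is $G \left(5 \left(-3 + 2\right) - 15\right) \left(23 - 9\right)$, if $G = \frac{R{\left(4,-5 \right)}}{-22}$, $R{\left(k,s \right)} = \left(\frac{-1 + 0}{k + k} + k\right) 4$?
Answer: $\frac{2170}{11} \approx 197.27$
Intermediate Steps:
$R{\left(k,s \right)} = - \frac{2}{k} + 4 k$ ($R{\left(k,s \right)} = \left(- \frac{1}{2 k} + k\right) 4 = \left(k - \frac{1}{2 k}\right) 4 = - \frac{2}{k} + 4 k$)
$G = - \frac{31}{44}$ ($G = \frac{- \frac{2}{4} + 4 \cdot 4}{-22} = \left(\left(-2\right) \frac{1}{4} + 16\right) \left(- \frac{1}{22}\right) = \left(- \frac{1}{2} + 16\right) \left(- \frac{1}{22}\right) = \frac{31}{2} \left(- \frac{1}{22}\right) = - \frac{31}{44} \approx -0.70455$)
$G \left(5 \left(-3 + 2\right) - 15\right) \left(23 - 9\right) = - \frac{31 \left(5 \left(-3 + 2\right) - 15\right)}{44} \left(23 - 9\right) = - \frac{31 \left(5 \left(-1\right) - 15\right)}{44} \left(23 - 9\right) = - \frac{31 \left(-5 - 15\right)}{44} \cdot 14 = \left(- \frac{31}{44}\right) \left(-20\right) 14 = \frac{155}{11} \cdot 14 = \frac{2170}{11}$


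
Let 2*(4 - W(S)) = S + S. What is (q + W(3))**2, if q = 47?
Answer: 2304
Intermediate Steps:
W(S) = 4 - S (W(S) = 4 - (S + S)/2 = 4 - S)
(q + W(3))**2 = (47 + (4 - 1*3))**2 = (47 + (4 - 3))**2 = (47 + 1)**2 = 48**2 = 2304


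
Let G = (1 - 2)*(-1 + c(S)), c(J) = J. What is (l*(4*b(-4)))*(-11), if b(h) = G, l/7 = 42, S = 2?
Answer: 12936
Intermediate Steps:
l = 294 (l = 7*42 = 294)
G = -1 (G = (1 - 2)*(-1 + 2) = -1*1 = -1)
b(h) = -1
(l*(4*b(-4)))*(-11) = (294*(4*(-1)))*(-11) = (294*(-4))*(-11) = -1176*(-11) = 12936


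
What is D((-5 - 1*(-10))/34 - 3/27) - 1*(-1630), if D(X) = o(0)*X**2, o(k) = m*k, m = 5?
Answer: 1630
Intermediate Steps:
o(k) = 5*k
D(X) = 0 (D(X) = (5*0)*X**2 = 0*X**2 = 0)
D((-5 - 1*(-10))/34 - 3/27) - 1*(-1630) = 0 - 1*(-1630) = 0 + 1630 = 1630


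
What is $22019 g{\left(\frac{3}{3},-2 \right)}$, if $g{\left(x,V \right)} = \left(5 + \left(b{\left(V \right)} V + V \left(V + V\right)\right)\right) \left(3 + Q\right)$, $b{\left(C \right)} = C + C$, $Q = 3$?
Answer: $2774394$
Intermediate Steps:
$b{\left(C \right)} = 2 C$
$g{\left(x,V \right)} = 30 + 24 V^{2}$ ($g{\left(x,V \right)} = \left(5 + \left(2 V V + V \left(V + V\right)\right)\right) \left(3 + 3\right) = \left(5 + \left(2 V^{2} + V 2 V\right)\right) 6 = \left(5 + \left(2 V^{2} + 2 V^{2}\right)\right) 6 = \left(5 + 4 V^{2}\right) 6 = 30 + 24 V^{2}$)
$22019 g{\left(\frac{3}{3},-2 \right)} = 22019 \left(30 + 24 \left(-2\right)^{2}\right) = 22019 \left(30 + 24 \cdot 4\right) = 22019 \left(30 + 96\right) = 22019 \cdot 126 = 2774394$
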